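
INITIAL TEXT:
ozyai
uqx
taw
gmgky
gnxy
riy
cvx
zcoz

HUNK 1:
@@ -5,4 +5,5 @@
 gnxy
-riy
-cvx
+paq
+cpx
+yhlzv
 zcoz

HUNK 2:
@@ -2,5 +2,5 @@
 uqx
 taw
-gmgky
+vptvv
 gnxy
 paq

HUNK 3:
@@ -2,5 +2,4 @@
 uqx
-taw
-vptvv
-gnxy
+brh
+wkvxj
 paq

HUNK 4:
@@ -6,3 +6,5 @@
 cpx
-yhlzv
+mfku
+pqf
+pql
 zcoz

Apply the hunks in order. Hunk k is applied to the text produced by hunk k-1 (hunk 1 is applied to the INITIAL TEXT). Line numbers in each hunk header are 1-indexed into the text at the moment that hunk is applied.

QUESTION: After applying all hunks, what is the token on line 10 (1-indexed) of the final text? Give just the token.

Hunk 1: at line 5 remove [riy,cvx] add [paq,cpx,yhlzv] -> 9 lines: ozyai uqx taw gmgky gnxy paq cpx yhlzv zcoz
Hunk 2: at line 2 remove [gmgky] add [vptvv] -> 9 lines: ozyai uqx taw vptvv gnxy paq cpx yhlzv zcoz
Hunk 3: at line 2 remove [taw,vptvv,gnxy] add [brh,wkvxj] -> 8 lines: ozyai uqx brh wkvxj paq cpx yhlzv zcoz
Hunk 4: at line 6 remove [yhlzv] add [mfku,pqf,pql] -> 10 lines: ozyai uqx brh wkvxj paq cpx mfku pqf pql zcoz
Final line 10: zcoz

Answer: zcoz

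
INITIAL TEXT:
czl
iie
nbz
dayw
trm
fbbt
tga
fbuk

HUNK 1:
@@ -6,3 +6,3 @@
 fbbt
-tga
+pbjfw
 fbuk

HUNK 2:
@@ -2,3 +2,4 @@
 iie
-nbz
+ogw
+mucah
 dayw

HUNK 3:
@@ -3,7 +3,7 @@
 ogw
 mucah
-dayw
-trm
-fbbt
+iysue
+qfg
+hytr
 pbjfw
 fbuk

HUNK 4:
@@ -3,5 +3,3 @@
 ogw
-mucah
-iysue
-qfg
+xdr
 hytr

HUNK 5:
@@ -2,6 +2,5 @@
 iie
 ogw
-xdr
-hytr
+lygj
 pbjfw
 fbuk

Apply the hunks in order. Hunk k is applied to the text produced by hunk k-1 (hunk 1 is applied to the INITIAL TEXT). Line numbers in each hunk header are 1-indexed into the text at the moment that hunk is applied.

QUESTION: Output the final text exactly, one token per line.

Answer: czl
iie
ogw
lygj
pbjfw
fbuk

Derivation:
Hunk 1: at line 6 remove [tga] add [pbjfw] -> 8 lines: czl iie nbz dayw trm fbbt pbjfw fbuk
Hunk 2: at line 2 remove [nbz] add [ogw,mucah] -> 9 lines: czl iie ogw mucah dayw trm fbbt pbjfw fbuk
Hunk 3: at line 3 remove [dayw,trm,fbbt] add [iysue,qfg,hytr] -> 9 lines: czl iie ogw mucah iysue qfg hytr pbjfw fbuk
Hunk 4: at line 3 remove [mucah,iysue,qfg] add [xdr] -> 7 lines: czl iie ogw xdr hytr pbjfw fbuk
Hunk 5: at line 2 remove [xdr,hytr] add [lygj] -> 6 lines: czl iie ogw lygj pbjfw fbuk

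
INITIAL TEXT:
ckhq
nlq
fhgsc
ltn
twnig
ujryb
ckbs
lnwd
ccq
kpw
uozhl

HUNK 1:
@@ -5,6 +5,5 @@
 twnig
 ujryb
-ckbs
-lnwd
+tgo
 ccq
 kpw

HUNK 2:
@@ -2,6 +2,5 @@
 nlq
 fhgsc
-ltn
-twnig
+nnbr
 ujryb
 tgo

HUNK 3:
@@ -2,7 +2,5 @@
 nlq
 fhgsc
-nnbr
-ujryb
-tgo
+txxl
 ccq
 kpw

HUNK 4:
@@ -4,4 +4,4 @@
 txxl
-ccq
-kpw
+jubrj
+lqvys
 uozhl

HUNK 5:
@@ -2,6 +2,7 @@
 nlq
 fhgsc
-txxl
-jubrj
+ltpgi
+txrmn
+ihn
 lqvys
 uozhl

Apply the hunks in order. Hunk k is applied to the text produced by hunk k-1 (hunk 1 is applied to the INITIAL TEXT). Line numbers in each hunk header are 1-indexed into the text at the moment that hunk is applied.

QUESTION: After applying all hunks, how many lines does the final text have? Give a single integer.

Hunk 1: at line 5 remove [ckbs,lnwd] add [tgo] -> 10 lines: ckhq nlq fhgsc ltn twnig ujryb tgo ccq kpw uozhl
Hunk 2: at line 2 remove [ltn,twnig] add [nnbr] -> 9 lines: ckhq nlq fhgsc nnbr ujryb tgo ccq kpw uozhl
Hunk 3: at line 2 remove [nnbr,ujryb,tgo] add [txxl] -> 7 lines: ckhq nlq fhgsc txxl ccq kpw uozhl
Hunk 4: at line 4 remove [ccq,kpw] add [jubrj,lqvys] -> 7 lines: ckhq nlq fhgsc txxl jubrj lqvys uozhl
Hunk 5: at line 2 remove [txxl,jubrj] add [ltpgi,txrmn,ihn] -> 8 lines: ckhq nlq fhgsc ltpgi txrmn ihn lqvys uozhl
Final line count: 8

Answer: 8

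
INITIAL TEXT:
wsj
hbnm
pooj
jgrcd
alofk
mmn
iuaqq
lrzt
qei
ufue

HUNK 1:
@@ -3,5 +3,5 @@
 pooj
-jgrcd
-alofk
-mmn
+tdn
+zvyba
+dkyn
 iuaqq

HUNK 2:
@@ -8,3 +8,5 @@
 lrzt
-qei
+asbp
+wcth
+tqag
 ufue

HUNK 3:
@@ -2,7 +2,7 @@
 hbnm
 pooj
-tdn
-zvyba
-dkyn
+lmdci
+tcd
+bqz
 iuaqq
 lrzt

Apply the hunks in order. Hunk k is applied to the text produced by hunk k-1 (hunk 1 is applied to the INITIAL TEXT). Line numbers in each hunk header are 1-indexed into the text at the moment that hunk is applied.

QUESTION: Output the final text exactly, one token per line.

Answer: wsj
hbnm
pooj
lmdci
tcd
bqz
iuaqq
lrzt
asbp
wcth
tqag
ufue

Derivation:
Hunk 1: at line 3 remove [jgrcd,alofk,mmn] add [tdn,zvyba,dkyn] -> 10 lines: wsj hbnm pooj tdn zvyba dkyn iuaqq lrzt qei ufue
Hunk 2: at line 8 remove [qei] add [asbp,wcth,tqag] -> 12 lines: wsj hbnm pooj tdn zvyba dkyn iuaqq lrzt asbp wcth tqag ufue
Hunk 3: at line 2 remove [tdn,zvyba,dkyn] add [lmdci,tcd,bqz] -> 12 lines: wsj hbnm pooj lmdci tcd bqz iuaqq lrzt asbp wcth tqag ufue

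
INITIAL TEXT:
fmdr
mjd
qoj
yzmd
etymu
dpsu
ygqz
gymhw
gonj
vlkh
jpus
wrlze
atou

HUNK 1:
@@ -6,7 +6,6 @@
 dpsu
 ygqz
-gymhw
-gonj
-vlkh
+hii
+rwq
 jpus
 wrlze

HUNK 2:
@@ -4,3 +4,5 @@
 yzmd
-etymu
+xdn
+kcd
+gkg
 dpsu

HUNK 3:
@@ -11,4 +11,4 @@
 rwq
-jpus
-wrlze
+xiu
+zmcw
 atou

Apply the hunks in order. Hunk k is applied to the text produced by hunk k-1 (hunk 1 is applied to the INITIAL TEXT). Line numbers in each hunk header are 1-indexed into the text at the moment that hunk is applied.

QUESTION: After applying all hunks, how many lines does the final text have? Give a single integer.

Answer: 14

Derivation:
Hunk 1: at line 6 remove [gymhw,gonj,vlkh] add [hii,rwq] -> 12 lines: fmdr mjd qoj yzmd etymu dpsu ygqz hii rwq jpus wrlze atou
Hunk 2: at line 4 remove [etymu] add [xdn,kcd,gkg] -> 14 lines: fmdr mjd qoj yzmd xdn kcd gkg dpsu ygqz hii rwq jpus wrlze atou
Hunk 3: at line 11 remove [jpus,wrlze] add [xiu,zmcw] -> 14 lines: fmdr mjd qoj yzmd xdn kcd gkg dpsu ygqz hii rwq xiu zmcw atou
Final line count: 14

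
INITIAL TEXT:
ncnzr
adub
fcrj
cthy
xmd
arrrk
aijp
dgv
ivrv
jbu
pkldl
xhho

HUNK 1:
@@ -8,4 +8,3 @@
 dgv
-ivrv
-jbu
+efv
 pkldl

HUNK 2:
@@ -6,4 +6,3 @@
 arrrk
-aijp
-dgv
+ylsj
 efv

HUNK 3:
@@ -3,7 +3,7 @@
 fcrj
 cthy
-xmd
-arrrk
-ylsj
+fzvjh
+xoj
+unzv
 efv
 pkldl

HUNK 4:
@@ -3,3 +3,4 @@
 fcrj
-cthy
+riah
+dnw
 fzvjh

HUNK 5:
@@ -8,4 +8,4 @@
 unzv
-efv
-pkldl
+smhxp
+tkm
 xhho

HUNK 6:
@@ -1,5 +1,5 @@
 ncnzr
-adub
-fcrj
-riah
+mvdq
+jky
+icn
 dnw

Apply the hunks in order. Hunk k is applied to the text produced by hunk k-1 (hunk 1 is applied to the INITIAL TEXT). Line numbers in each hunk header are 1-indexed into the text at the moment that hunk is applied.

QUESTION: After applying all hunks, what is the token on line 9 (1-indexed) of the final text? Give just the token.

Answer: smhxp

Derivation:
Hunk 1: at line 8 remove [ivrv,jbu] add [efv] -> 11 lines: ncnzr adub fcrj cthy xmd arrrk aijp dgv efv pkldl xhho
Hunk 2: at line 6 remove [aijp,dgv] add [ylsj] -> 10 lines: ncnzr adub fcrj cthy xmd arrrk ylsj efv pkldl xhho
Hunk 3: at line 3 remove [xmd,arrrk,ylsj] add [fzvjh,xoj,unzv] -> 10 lines: ncnzr adub fcrj cthy fzvjh xoj unzv efv pkldl xhho
Hunk 4: at line 3 remove [cthy] add [riah,dnw] -> 11 lines: ncnzr adub fcrj riah dnw fzvjh xoj unzv efv pkldl xhho
Hunk 5: at line 8 remove [efv,pkldl] add [smhxp,tkm] -> 11 lines: ncnzr adub fcrj riah dnw fzvjh xoj unzv smhxp tkm xhho
Hunk 6: at line 1 remove [adub,fcrj,riah] add [mvdq,jky,icn] -> 11 lines: ncnzr mvdq jky icn dnw fzvjh xoj unzv smhxp tkm xhho
Final line 9: smhxp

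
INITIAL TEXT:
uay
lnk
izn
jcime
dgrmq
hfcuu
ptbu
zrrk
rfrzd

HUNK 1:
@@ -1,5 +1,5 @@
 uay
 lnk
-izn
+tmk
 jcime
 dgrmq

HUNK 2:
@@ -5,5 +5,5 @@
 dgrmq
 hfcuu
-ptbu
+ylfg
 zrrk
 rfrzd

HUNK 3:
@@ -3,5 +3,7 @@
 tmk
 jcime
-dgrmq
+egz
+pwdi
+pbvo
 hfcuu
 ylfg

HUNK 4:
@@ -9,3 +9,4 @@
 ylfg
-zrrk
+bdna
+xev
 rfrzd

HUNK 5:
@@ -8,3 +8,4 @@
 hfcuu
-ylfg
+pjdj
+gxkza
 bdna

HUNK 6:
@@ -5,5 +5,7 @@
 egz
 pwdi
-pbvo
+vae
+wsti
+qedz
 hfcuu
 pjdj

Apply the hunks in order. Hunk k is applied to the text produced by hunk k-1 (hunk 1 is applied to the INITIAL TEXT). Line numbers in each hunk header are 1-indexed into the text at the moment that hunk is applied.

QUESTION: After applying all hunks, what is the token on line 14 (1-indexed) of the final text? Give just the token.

Answer: xev

Derivation:
Hunk 1: at line 1 remove [izn] add [tmk] -> 9 lines: uay lnk tmk jcime dgrmq hfcuu ptbu zrrk rfrzd
Hunk 2: at line 5 remove [ptbu] add [ylfg] -> 9 lines: uay lnk tmk jcime dgrmq hfcuu ylfg zrrk rfrzd
Hunk 3: at line 3 remove [dgrmq] add [egz,pwdi,pbvo] -> 11 lines: uay lnk tmk jcime egz pwdi pbvo hfcuu ylfg zrrk rfrzd
Hunk 4: at line 9 remove [zrrk] add [bdna,xev] -> 12 lines: uay lnk tmk jcime egz pwdi pbvo hfcuu ylfg bdna xev rfrzd
Hunk 5: at line 8 remove [ylfg] add [pjdj,gxkza] -> 13 lines: uay lnk tmk jcime egz pwdi pbvo hfcuu pjdj gxkza bdna xev rfrzd
Hunk 6: at line 5 remove [pbvo] add [vae,wsti,qedz] -> 15 lines: uay lnk tmk jcime egz pwdi vae wsti qedz hfcuu pjdj gxkza bdna xev rfrzd
Final line 14: xev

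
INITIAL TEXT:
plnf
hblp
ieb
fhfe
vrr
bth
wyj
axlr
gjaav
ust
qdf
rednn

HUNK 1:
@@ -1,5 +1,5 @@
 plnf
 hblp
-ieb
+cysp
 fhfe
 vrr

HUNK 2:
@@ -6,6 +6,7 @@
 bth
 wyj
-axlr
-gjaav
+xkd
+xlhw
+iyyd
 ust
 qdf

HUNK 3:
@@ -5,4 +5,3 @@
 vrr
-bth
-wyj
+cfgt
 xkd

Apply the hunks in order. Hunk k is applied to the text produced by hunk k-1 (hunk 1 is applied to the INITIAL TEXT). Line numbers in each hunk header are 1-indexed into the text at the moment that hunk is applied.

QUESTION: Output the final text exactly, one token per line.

Answer: plnf
hblp
cysp
fhfe
vrr
cfgt
xkd
xlhw
iyyd
ust
qdf
rednn

Derivation:
Hunk 1: at line 1 remove [ieb] add [cysp] -> 12 lines: plnf hblp cysp fhfe vrr bth wyj axlr gjaav ust qdf rednn
Hunk 2: at line 6 remove [axlr,gjaav] add [xkd,xlhw,iyyd] -> 13 lines: plnf hblp cysp fhfe vrr bth wyj xkd xlhw iyyd ust qdf rednn
Hunk 3: at line 5 remove [bth,wyj] add [cfgt] -> 12 lines: plnf hblp cysp fhfe vrr cfgt xkd xlhw iyyd ust qdf rednn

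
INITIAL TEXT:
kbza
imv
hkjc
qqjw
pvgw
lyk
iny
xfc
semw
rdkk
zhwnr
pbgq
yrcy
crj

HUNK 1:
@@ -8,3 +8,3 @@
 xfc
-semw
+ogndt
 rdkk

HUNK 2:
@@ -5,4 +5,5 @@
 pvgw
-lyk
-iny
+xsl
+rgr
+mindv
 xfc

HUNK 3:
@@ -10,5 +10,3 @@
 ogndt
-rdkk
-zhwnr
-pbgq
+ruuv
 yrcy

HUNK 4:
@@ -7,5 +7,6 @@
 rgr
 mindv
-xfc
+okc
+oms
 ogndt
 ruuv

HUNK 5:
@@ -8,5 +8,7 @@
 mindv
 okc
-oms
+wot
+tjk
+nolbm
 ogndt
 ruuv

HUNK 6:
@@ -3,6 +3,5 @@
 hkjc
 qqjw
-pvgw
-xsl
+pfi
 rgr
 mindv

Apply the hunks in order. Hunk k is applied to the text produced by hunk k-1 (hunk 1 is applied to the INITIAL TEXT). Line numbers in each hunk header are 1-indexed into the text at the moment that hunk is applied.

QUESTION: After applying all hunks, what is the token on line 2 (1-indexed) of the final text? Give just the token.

Hunk 1: at line 8 remove [semw] add [ogndt] -> 14 lines: kbza imv hkjc qqjw pvgw lyk iny xfc ogndt rdkk zhwnr pbgq yrcy crj
Hunk 2: at line 5 remove [lyk,iny] add [xsl,rgr,mindv] -> 15 lines: kbza imv hkjc qqjw pvgw xsl rgr mindv xfc ogndt rdkk zhwnr pbgq yrcy crj
Hunk 3: at line 10 remove [rdkk,zhwnr,pbgq] add [ruuv] -> 13 lines: kbza imv hkjc qqjw pvgw xsl rgr mindv xfc ogndt ruuv yrcy crj
Hunk 4: at line 7 remove [xfc] add [okc,oms] -> 14 lines: kbza imv hkjc qqjw pvgw xsl rgr mindv okc oms ogndt ruuv yrcy crj
Hunk 5: at line 8 remove [oms] add [wot,tjk,nolbm] -> 16 lines: kbza imv hkjc qqjw pvgw xsl rgr mindv okc wot tjk nolbm ogndt ruuv yrcy crj
Hunk 6: at line 3 remove [pvgw,xsl] add [pfi] -> 15 lines: kbza imv hkjc qqjw pfi rgr mindv okc wot tjk nolbm ogndt ruuv yrcy crj
Final line 2: imv

Answer: imv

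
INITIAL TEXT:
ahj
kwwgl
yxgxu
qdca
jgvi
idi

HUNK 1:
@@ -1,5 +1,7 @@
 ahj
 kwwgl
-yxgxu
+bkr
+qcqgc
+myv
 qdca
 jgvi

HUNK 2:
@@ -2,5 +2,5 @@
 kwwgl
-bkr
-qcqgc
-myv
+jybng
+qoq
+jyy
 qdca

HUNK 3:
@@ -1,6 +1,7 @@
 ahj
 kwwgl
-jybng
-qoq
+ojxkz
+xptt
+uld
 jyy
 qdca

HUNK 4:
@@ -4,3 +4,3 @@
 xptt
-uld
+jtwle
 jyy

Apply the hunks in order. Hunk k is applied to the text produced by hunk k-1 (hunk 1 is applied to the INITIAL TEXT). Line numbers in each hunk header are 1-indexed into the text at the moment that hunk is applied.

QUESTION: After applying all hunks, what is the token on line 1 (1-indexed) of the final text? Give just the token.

Hunk 1: at line 1 remove [yxgxu] add [bkr,qcqgc,myv] -> 8 lines: ahj kwwgl bkr qcqgc myv qdca jgvi idi
Hunk 2: at line 2 remove [bkr,qcqgc,myv] add [jybng,qoq,jyy] -> 8 lines: ahj kwwgl jybng qoq jyy qdca jgvi idi
Hunk 3: at line 1 remove [jybng,qoq] add [ojxkz,xptt,uld] -> 9 lines: ahj kwwgl ojxkz xptt uld jyy qdca jgvi idi
Hunk 4: at line 4 remove [uld] add [jtwle] -> 9 lines: ahj kwwgl ojxkz xptt jtwle jyy qdca jgvi idi
Final line 1: ahj

Answer: ahj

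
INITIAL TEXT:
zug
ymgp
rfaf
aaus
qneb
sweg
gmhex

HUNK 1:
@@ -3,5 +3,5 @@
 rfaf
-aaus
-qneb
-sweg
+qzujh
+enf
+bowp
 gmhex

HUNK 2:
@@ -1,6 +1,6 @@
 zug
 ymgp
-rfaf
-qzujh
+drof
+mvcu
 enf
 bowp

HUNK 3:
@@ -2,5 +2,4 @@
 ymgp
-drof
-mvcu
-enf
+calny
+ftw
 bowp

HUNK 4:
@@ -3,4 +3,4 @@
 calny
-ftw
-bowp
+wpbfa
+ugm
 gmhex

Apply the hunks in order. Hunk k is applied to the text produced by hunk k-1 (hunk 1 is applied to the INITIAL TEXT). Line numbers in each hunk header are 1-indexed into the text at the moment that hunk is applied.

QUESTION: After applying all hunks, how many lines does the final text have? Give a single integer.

Answer: 6

Derivation:
Hunk 1: at line 3 remove [aaus,qneb,sweg] add [qzujh,enf,bowp] -> 7 lines: zug ymgp rfaf qzujh enf bowp gmhex
Hunk 2: at line 1 remove [rfaf,qzujh] add [drof,mvcu] -> 7 lines: zug ymgp drof mvcu enf bowp gmhex
Hunk 3: at line 2 remove [drof,mvcu,enf] add [calny,ftw] -> 6 lines: zug ymgp calny ftw bowp gmhex
Hunk 4: at line 3 remove [ftw,bowp] add [wpbfa,ugm] -> 6 lines: zug ymgp calny wpbfa ugm gmhex
Final line count: 6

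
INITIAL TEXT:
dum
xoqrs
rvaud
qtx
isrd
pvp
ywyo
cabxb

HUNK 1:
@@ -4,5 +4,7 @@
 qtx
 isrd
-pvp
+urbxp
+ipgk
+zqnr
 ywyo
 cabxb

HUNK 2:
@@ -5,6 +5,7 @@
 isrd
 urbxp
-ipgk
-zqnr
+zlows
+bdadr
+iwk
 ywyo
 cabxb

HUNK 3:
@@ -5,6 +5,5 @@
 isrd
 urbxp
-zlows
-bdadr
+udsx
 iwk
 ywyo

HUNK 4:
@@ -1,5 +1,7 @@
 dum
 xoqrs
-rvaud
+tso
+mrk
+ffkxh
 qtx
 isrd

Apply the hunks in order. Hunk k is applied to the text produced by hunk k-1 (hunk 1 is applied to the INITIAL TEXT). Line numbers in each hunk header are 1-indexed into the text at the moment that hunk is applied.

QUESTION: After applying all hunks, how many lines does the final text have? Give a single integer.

Hunk 1: at line 4 remove [pvp] add [urbxp,ipgk,zqnr] -> 10 lines: dum xoqrs rvaud qtx isrd urbxp ipgk zqnr ywyo cabxb
Hunk 2: at line 5 remove [ipgk,zqnr] add [zlows,bdadr,iwk] -> 11 lines: dum xoqrs rvaud qtx isrd urbxp zlows bdadr iwk ywyo cabxb
Hunk 3: at line 5 remove [zlows,bdadr] add [udsx] -> 10 lines: dum xoqrs rvaud qtx isrd urbxp udsx iwk ywyo cabxb
Hunk 4: at line 1 remove [rvaud] add [tso,mrk,ffkxh] -> 12 lines: dum xoqrs tso mrk ffkxh qtx isrd urbxp udsx iwk ywyo cabxb
Final line count: 12

Answer: 12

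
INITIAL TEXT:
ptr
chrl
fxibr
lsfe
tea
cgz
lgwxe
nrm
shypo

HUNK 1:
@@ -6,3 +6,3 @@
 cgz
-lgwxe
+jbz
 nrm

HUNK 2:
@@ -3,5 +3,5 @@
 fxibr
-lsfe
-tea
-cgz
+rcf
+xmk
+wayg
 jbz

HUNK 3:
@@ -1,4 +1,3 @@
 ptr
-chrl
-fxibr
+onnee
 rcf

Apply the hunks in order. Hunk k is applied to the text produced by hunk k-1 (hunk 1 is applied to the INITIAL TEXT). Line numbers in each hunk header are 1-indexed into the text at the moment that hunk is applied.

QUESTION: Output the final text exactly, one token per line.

Hunk 1: at line 6 remove [lgwxe] add [jbz] -> 9 lines: ptr chrl fxibr lsfe tea cgz jbz nrm shypo
Hunk 2: at line 3 remove [lsfe,tea,cgz] add [rcf,xmk,wayg] -> 9 lines: ptr chrl fxibr rcf xmk wayg jbz nrm shypo
Hunk 3: at line 1 remove [chrl,fxibr] add [onnee] -> 8 lines: ptr onnee rcf xmk wayg jbz nrm shypo

Answer: ptr
onnee
rcf
xmk
wayg
jbz
nrm
shypo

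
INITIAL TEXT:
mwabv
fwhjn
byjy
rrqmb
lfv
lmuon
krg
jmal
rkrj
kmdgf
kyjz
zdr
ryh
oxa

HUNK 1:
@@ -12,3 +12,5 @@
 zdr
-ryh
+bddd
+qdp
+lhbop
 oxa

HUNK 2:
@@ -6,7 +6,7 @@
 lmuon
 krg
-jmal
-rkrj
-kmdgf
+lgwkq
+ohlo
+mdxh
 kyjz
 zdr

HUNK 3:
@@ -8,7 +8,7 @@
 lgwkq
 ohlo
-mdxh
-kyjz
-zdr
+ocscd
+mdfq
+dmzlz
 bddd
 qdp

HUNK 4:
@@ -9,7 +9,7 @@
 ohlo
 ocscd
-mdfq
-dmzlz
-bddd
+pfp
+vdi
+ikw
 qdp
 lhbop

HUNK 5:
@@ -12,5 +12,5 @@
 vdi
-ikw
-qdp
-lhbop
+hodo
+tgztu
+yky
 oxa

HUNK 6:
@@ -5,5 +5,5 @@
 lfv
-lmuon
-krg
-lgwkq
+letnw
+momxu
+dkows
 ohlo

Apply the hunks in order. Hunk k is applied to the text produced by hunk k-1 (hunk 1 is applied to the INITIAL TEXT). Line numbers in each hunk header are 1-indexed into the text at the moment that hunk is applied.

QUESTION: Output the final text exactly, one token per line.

Hunk 1: at line 12 remove [ryh] add [bddd,qdp,lhbop] -> 16 lines: mwabv fwhjn byjy rrqmb lfv lmuon krg jmal rkrj kmdgf kyjz zdr bddd qdp lhbop oxa
Hunk 2: at line 6 remove [jmal,rkrj,kmdgf] add [lgwkq,ohlo,mdxh] -> 16 lines: mwabv fwhjn byjy rrqmb lfv lmuon krg lgwkq ohlo mdxh kyjz zdr bddd qdp lhbop oxa
Hunk 3: at line 8 remove [mdxh,kyjz,zdr] add [ocscd,mdfq,dmzlz] -> 16 lines: mwabv fwhjn byjy rrqmb lfv lmuon krg lgwkq ohlo ocscd mdfq dmzlz bddd qdp lhbop oxa
Hunk 4: at line 9 remove [mdfq,dmzlz,bddd] add [pfp,vdi,ikw] -> 16 lines: mwabv fwhjn byjy rrqmb lfv lmuon krg lgwkq ohlo ocscd pfp vdi ikw qdp lhbop oxa
Hunk 5: at line 12 remove [ikw,qdp,lhbop] add [hodo,tgztu,yky] -> 16 lines: mwabv fwhjn byjy rrqmb lfv lmuon krg lgwkq ohlo ocscd pfp vdi hodo tgztu yky oxa
Hunk 6: at line 5 remove [lmuon,krg,lgwkq] add [letnw,momxu,dkows] -> 16 lines: mwabv fwhjn byjy rrqmb lfv letnw momxu dkows ohlo ocscd pfp vdi hodo tgztu yky oxa

Answer: mwabv
fwhjn
byjy
rrqmb
lfv
letnw
momxu
dkows
ohlo
ocscd
pfp
vdi
hodo
tgztu
yky
oxa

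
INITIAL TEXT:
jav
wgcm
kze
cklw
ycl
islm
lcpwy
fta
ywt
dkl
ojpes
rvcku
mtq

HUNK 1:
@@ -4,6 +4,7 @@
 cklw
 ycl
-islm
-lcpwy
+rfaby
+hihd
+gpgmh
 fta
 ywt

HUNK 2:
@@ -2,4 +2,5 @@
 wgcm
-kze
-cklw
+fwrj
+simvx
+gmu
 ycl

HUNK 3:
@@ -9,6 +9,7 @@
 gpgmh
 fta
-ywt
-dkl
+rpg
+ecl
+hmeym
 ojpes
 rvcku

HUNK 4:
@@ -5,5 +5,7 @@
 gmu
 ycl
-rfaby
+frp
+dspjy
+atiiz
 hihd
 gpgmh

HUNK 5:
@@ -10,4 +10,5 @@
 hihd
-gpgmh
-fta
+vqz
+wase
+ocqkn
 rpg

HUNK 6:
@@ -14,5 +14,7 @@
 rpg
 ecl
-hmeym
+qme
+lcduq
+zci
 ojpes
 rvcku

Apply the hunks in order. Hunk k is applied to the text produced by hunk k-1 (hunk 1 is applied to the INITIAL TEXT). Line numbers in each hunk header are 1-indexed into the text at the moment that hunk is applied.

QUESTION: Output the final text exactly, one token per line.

Hunk 1: at line 4 remove [islm,lcpwy] add [rfaby,hihd,gpgmh] -> 14 lines: jav wgcm kze cklw ycl rfaby hihd gpgmh fta ywt dkl ojpes rvcku mtq
Hunk 2: at line 2 remove [kze,cklw] add [fwrj,simvx,gmu] -> 15 lines: jav wgcm fwrj simvx gmu ycl rfaby hihd gpgmh fta ywt dkl ojpes rvcku mtq
Hunk 3: at line 9 remove [ywt,dkl] add [rpg,ecl,hmeym] -> 16 lines: jav wgcm fwrj simvx gmu ycl rfaby hihd gpgmh fta rpg ecl hmeym ojpes rvcku mtq
Hunk 4: at line 5 remove [rfaby] add [frp,dspjy,atiiz] -> 18 lines: jav wgcm fwrj simvx gmu ycl frp dspjy atiiz hihd gpgmh fta rpg ecl hmeym ojpes rvcku mtq
Hunk 5: at line 10 remove [gpgmh,fta] add [vqz,wase,ocqkn] -> 19 lines: jav wgcm fwrj simvx gmu ycl frp dspjy atiiz hihd vqz wase ocqkn rpg ecl hmeym ojpes rvcku mtq
Hunk 6: at line 14 remove [hmeym] add [qme,lcduq,zci] -> 21 lines: jav wgcm fwrj simvx gmu ycl frp dspjy atiiz hihd vqz wase ocqkn rpg ecl qme lcduq zci ojpes rvcku mtq

Answer: jav
wgcm
fwrj
simvx
gmu
ycl
frp
dspjy
atiiz
hihd
vqz
wase
ocqkn
rpg
ecl
qme
lcduq
zci
ojpes
rvcku
mtq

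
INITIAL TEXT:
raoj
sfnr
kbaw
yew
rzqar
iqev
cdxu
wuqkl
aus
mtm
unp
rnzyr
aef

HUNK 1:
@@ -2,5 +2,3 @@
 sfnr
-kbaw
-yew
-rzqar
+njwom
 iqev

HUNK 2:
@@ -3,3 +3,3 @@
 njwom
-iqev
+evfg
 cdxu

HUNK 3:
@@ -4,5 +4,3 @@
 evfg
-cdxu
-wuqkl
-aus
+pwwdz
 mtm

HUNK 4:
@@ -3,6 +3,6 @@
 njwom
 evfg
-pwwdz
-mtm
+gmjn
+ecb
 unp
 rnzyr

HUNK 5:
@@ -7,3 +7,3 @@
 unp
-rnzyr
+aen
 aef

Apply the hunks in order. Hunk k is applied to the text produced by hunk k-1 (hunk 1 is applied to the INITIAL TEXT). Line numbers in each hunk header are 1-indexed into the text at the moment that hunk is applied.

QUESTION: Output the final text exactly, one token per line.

Answer: raoj
sfnr
njwom
evfg
gmjn
ecb
unp
aen
aef

Derivation:
Hunk 1: at line 2 remove [kbaw,yew,rzqar] add [njwom] -> 11 lines: raoj sfnr njwom iqev cdxu wuqkl aus mtm unp rnzyr aef
Hunk 2: at line 3 remove [iqev] add [evfg] -> 11 lines: raoj sfnr njwom evfg cdxu wuqkl aus mtm unp rnzyr aef
Hunk 3: at line 4 remove [cdxu,wuqkl,aus] add [pwwdz] -> 9 lines: raoj sfnr njwom evfg pwwdz mtm unp rnzyr aef
Hunk 4: at line 3 remove [pwwdz,mtm] add [gmjn,ecb] -> 9 lines: raoj sfnr njwom evfg gmjn ecb unp rnzyr aef
Hunk 5: at line 7 remove [rnzyr] add [aen] -> 9 lines: raoj sfnr njwom evfg gmjn ecb unp aen aef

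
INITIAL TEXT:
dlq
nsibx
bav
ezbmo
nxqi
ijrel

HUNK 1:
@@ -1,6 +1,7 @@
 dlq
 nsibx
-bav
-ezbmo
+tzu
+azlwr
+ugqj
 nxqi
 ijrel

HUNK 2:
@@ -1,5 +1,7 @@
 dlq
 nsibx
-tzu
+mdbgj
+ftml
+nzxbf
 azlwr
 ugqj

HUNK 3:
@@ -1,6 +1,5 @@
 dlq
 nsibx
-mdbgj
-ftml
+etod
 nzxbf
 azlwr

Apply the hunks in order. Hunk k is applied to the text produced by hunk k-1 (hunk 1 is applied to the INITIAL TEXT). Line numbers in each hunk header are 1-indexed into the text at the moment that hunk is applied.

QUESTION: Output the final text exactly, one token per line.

Answer: dlq
nsibx
etod
nzxbf
azlwr
ugqj
nxqi
ijrel

Derivation:
Hunk 1: at line 1 remove [bav,ezbmo] add [tzu,azlwr,ugqj] -> 7 lines: dlq nsibx tzu azlwr ugqj nxqi ijrel
Hunk 2: at line 1 remove [tzu] add [mdbgj,ftml,nzxbf] -> 9 lines: dlq nsibx mdbgj ftml nzxbf azlwr ugqj nxqi ijrel
Hunk 3: at line 1 remove [mdbgj,ftml] add [etod] -> 8 lines: dlq nsibx etod nzxbf azlwr ugqj nxqi ijrel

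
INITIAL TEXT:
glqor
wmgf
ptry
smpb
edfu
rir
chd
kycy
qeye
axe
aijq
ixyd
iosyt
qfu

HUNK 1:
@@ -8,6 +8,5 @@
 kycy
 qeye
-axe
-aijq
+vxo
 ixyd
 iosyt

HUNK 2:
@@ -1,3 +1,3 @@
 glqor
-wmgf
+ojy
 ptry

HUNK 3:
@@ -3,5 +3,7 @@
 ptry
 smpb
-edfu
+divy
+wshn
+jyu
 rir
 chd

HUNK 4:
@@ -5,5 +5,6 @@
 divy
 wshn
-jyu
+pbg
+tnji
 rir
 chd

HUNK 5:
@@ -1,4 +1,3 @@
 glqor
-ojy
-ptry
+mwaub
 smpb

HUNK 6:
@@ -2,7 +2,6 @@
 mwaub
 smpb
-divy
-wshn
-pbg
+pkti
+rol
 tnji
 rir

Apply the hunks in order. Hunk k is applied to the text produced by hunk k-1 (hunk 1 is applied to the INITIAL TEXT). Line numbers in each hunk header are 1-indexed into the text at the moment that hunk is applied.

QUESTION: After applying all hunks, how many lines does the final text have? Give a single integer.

Hunk 1: at line 8 remove [axe,aijq] add [vxo] -> 13 lines: glqor wmgf ptry smpb edfu rir chd kycy qeye vxo ixyd iosyt qfu
Hunk 2: at line 1 remove [wmgf] add [ojy] -> 13 lines: glqor ojy ptry smpb edfu rir chd kycy qeye vxo ixyd iosyt qfu
Hunk 3: at line 3 remove [edfu] add [divy,wshn,jyu] -> 15 lines: glqor ojy ptry smpb divy wshn jyu rir chd kycy qeye vxo ixyd iosyt qfu
Hunk 4: at line 5 remove [jyu] add [pbg,tnji] -> 16 lines: glqor ojy ptry smpb divy wshn pbg tnji rir chd kycy qeye vxo ixyd iosyt qfu
Hunk 5: at line 1 remove [ojy,ptry] add [mwaub] -> 15 lines: glqor mwaub smpb divy wshn pbg tnji rir chd kycy qeye vxo ixyd iosyt qfu
Hunk 6: at line 2 remove [divy,wshn,pbg] add [pkti,rol] -> 14 lines: glqor mwaub smpb pkti rol tnji rir chd kycy qeye vxo ixyd iosyt qfu
Final line count: 14

Answer: 14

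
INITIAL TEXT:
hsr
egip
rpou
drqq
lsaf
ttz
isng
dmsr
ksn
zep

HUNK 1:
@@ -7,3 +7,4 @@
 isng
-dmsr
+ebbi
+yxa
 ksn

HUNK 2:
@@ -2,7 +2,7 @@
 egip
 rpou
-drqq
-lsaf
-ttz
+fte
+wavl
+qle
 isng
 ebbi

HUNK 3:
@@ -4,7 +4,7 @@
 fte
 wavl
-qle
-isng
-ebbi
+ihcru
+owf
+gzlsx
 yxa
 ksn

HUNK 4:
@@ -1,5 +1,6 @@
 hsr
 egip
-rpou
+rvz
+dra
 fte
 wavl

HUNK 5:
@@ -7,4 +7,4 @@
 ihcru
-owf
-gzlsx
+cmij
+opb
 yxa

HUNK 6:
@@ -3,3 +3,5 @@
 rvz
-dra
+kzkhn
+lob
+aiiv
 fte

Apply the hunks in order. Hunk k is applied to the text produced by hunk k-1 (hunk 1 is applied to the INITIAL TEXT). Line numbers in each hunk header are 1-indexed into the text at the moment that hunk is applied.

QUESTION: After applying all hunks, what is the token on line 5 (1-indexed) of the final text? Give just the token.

Hunk 1: at line 7 remove [dmsr] add [ebbi,yxa] -> 11 lines: hsr egip rpou drqq lsaf ttz isng ebbi yxa ksn zep
Hunk 2: at line 2 remove [drqq,lsaf,ttz] add [fte,wavl,qle] -> 11 lines: hsr egip rpou fte wavl qle isng ebbi yxa ksn zep
Hunk 3: at line 4 remove [qle,isng,ebbi] add [ihcru,owf,gzlsx] -> 11 lines: hsr egip rpou fte wavl ihcru owf gzlsx yxa ksn zep
Hunk 4: at line 1 remove [rpou] add [rvz,dra] -> 12 lines: hsr egip rvz dra fte wavl ihcru owf gzlsx yxa ksn zep
Hunk 5: at line 7 remove [owf,gzlsx] add [cmij,opb] -> 12 lines: hsr egip rvz dra fte wavl ihcru cmij opb yxa ksn zep
Hunk 6: at line 3 remove [dra] add [kzkhn,lob,aiiv] -> 14 lines: hsr egip rvz kzkhn lob aiiv fte wavl ihcru cmij opb yxa ksn zep
Final line 5: lob

Answer: lob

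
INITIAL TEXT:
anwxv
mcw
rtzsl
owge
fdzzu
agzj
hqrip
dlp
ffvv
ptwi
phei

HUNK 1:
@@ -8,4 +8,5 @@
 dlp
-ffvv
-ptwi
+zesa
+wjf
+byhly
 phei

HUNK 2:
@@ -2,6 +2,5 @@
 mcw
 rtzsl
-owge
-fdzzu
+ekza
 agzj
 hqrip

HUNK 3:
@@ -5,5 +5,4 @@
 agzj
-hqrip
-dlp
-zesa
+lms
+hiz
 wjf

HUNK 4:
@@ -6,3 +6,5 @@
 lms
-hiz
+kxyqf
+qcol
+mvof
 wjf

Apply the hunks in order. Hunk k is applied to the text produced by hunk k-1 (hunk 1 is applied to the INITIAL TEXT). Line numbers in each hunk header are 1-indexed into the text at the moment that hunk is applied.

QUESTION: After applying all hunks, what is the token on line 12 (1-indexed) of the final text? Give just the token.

Answer: phei

Derivation:
Hunk 1: at line 8 remove [ffvv,ptwi] add [zesa,wjf,byhly] -> 12 lines: anwxv mcw rtzsl owge fdzzu agzj hqrip dlp zesa wjf byhly phei
Hunk 2: at line 2 remove [owge,fdzzu] add [ekza] -> 11 lines: anwxv mcw rtzsl ekza agzj hqrip dlp zesa wjf byhly phei
Hunk 3: at line 5 remove [hqrip,dlp,zesa] add [lms,hiz] -> 10 lines: anwxv mcw rtzsl ekza agzj lms hiz wjf byhly phei
Hunk 4: at line 6 remove [hiz] add [kxyqf,qcol,mvof] -> 12 lines: anwxv mcw rtzsl ekza agzj lms kxyqf qcol mvof wjf byhly phei
Final line 12: phei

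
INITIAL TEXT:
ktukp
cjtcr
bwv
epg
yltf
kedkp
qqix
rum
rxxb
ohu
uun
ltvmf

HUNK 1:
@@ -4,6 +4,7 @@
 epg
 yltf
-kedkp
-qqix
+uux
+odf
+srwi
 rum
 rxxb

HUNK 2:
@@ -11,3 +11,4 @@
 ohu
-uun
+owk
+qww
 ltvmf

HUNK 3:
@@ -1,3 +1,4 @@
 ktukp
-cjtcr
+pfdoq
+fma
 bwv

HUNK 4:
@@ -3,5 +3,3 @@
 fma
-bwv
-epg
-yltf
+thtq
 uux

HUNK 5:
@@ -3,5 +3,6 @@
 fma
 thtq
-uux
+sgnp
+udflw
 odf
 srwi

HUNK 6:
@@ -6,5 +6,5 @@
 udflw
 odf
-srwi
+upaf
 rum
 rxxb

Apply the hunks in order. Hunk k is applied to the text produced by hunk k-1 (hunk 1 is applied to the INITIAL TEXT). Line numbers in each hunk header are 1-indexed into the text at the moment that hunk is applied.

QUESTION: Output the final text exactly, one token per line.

Hunk 1: at line 4 remove [kedkp,qqix] add [uux,odf,srwi] -> 13 lines: ktukp cjtcr bwv epg yltf uux odf srwi rum rxxb ohu uun ltvmf
Hunk 2: at line 11 remove [uun] add [owk,qww] -> 14 lines: ktukp cjtcr bwv epg yltf uux odf srwi rum rxxb ohu owk qww ltvmf
Hunk 3: at line 1 remove [cjtcr] add [pfdoq,fma] -> 15 lines: ktukp pfdoq fma bwv epg yltf uux odf srwi rum rxxb ohu owk qww ltvmf
Hunk 4: at line 3 remove [bwv,epg,yltf] add [thtq] -> 13 lines: ktukp pfdoq fma thtq uux odf srwi rum rxxb ohu owk qww ltvmf
Hunk 5: at line 3 remove [uux] add [sgnp,udflw] -> 14 lines: ktukp pfdoq fma thtq sgnp udflw odf srwi rum rxxb ohu owk qww ltvmf
Hunk 6: at line 6 remove [srwi] add [upaf] -> 14 lines: ktukp pfdoq fma thtq sgnp udflw odf upaf rum rxxb ohu owk qww ltvmf

Answer: ktukp
pfdoq
fma
thtq
sgnp
udflw
odf
upaf
rum
rxxb
ohu
owk
qww
ltvmf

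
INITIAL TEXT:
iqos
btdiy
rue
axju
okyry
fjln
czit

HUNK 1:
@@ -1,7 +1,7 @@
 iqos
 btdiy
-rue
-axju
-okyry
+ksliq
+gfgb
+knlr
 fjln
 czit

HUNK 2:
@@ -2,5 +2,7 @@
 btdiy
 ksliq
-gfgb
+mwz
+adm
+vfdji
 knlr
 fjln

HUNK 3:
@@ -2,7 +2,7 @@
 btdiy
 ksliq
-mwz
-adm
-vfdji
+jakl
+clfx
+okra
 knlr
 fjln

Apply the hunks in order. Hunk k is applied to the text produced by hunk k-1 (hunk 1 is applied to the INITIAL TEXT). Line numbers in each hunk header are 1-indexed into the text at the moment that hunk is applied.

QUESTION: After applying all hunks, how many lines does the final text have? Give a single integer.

Answer: 9

Derivation:
Hunk 1: at line 1 remove [rue,axju,okyry] add [ksliq,gfgb,knlr] -> 7 lines: iqos btdiy ksliq gfgb knlr fjln czit
Hunk 2: at line 2 remove [gfgb] add [mwz,adm,vfdji] -> 9 lines: iqos btdiy ksliq mwz adm vfdji knlr fjln czit
Hunk 3: at line 2 remove [mwz,adm,vfdji] add [jakl,clfx,okra] -> 9 lines: iqos btdiy ksliq jakl clfx okra knlr fjln czit
Final line count: 9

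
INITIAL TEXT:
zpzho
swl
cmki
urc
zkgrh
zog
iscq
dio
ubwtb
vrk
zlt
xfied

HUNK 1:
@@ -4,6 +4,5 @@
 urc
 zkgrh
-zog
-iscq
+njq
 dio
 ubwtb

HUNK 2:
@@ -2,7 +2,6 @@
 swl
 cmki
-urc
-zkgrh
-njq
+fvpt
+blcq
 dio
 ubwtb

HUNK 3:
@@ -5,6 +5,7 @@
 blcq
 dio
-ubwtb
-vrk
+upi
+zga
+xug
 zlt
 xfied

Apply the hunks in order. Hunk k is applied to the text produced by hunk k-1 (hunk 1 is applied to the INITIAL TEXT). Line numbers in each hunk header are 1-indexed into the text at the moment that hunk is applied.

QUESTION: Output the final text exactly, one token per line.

Answer: zpzho
swl
cmki
fvpt
blcq
dio
upi
zga
xug
zlt
xfied

Derivation:
Hunk 1: at line 4 remove [zog,iscq] add [njq] -> 11 lines: zpzho swl cmki urc zkgrh njq dio ubwtb vrk zlt xfied
Hunk 2: at line 2 remove [urc,zkgrh,njq] add [fvpt,blcq] -> 10 lines: zpzho swl cmki fvpt blcq dio ubwtb vrk zlt xfied
Hunk 3: at line 5 remove [ubwtb,vrk] add [upi,zga,xug] -> 11 lines: zpzho swl cmki fvpt blcq dio upi zga xug zlt xfied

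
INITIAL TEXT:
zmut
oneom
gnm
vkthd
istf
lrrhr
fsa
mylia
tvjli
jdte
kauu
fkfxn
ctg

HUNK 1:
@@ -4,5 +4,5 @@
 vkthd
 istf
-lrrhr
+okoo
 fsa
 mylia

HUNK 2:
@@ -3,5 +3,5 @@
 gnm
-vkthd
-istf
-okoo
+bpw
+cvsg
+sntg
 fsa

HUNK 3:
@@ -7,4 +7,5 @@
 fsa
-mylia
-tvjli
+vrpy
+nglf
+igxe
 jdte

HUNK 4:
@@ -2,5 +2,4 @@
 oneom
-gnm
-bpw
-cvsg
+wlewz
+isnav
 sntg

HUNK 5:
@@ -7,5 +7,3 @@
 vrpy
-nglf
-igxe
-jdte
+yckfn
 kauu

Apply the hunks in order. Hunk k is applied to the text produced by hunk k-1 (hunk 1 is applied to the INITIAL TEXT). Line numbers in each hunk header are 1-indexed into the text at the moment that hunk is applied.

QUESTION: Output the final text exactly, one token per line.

Answer: zmut
oneom
wlewz
isnav
sntg
fsa
vrpy
yckfn
kauu
fkfxn
ctg

Derivation:
Hunk 1: at line 4 remove [lrrhr] add [okoo] -> 13 lines: zmut oneom gnm vkthd istf okoo fsa mylia tvjli jdte kauu fkfxn ctg
Hunk 2: at line 3 remove [vkthd,istf,okoo] add [bpw,cvsg,sntg] -> 13 lines: zmut oneom gnm bpw cvsg sntg fsa mylia tvjli jdte kauu fkfxn ctg
Hunk 3: at line 7 remove [mylia,tvjli] add [vrpy,nglf,igxe] -> 14 lines: zmut oneom gnm bpw cvsg sntg fsa vrpy nglf igxe jdte kauu fkfxn ctg
Hunk 4: at line 2 remove [gnm,bpw,cvsg] add [wlewz,isnav] -> 13 lines: zmut oneom wlewz isnav sntg fsa vrpy nglf igxe jdte kauu fkfxn ctg
Hunk 5: at line 7 remove [nglf,igxe,jdte] add [yckfn] -> 11 lines: zmut oneom wlewz isnav sntg fsa vrpy yckfn kauu fkfxn ctg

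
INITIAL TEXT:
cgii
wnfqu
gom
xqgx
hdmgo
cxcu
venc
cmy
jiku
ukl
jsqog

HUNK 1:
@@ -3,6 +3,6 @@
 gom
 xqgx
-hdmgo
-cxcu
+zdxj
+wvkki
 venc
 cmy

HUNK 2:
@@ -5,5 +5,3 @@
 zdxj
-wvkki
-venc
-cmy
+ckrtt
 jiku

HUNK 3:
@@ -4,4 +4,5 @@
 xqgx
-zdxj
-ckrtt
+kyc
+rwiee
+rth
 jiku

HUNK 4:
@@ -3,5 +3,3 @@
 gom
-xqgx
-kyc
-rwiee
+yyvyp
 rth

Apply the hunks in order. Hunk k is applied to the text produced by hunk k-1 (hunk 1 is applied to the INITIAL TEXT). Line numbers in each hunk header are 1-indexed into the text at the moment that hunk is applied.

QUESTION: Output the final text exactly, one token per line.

Hunk 1: at line 3 remove [hdmgo,cxcu] add [zdxj,wvkki] -> 11 lines: cgii wnfqu gom xqgx zdxj wvkki venc cmy jiku ukl jsqog
Hunk 2: at line 5 remove [wvkki,venc,cmy] add [ckrtt] -> 9 lines: cgii wnfqu gom xqgx zdxj ckrtt jiku ukl jsqog
Hunk 3: at line 4 remove [zdxj,ckrtt] add [kyc,rwiee,rth] -> 10 lines: cgii wnfqu gom xqgx kyc rwiee rth jiku ukl jsqog
Hunk 4: at line 3 remove [xqgx,kyc,rwiee] add [yyvyp] -> 8 lines: cgii wnfqu gom yyvyp rth jiku ukl jsqog

Answer: cgii
wnfqu
gom
yyvyp
rth
jiku
ukl
jsqog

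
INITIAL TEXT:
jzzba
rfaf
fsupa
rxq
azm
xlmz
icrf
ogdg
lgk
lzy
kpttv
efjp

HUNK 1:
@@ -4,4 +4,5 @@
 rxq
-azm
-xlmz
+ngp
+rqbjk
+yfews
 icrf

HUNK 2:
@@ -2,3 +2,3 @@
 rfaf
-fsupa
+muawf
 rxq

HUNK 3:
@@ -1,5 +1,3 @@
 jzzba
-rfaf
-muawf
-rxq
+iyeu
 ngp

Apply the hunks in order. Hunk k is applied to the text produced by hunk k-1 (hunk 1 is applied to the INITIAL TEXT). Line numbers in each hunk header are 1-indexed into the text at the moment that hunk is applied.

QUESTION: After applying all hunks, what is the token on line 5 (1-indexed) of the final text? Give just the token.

Answer: yfews

Derivation:
Hunk 1: at line 4 remove [azm,xlmz] add [ngp,rqbjk,yfews] -> 13 lines: jzzba rfaf fsupa rxq ngp rqbjk yfews icrf ogdg lgk lzy kpttv efjp
Hunk 2: at line 2 remove [fsupa] add [muawf] -> 13 lines: jzzba rfaf muawf rxq ngp rqbjk yfews icrf ogdg lgk lzy kpttv efjp
Hunk 3: at line 1 remove [rfaf,muawf,rxq] add [iyeu] -> 11 lines: jzzba iyeu ngp rqbjk yfews icrf ogdg lgk lzy kpttv efjp
Final line 5: yfews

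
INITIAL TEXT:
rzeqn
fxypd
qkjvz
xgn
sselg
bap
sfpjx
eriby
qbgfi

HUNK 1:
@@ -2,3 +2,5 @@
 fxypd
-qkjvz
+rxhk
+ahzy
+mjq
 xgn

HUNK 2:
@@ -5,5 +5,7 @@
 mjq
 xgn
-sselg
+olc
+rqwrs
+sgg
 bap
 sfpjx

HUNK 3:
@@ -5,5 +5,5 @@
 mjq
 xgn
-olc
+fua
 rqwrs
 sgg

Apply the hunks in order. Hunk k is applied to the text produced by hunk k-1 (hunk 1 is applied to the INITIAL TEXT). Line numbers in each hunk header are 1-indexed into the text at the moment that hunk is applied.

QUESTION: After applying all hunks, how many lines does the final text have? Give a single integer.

Answer: 13

Derivation:
Hunk 1: at line 2 remove [qkjvz] add [rxhk,ahzy,mjq] -> 11 lines: rzeqn fxypd rxhk ahzy mjq xgn sselg bap sfpjx eriby qbgfi
Hunk 2: at line 5 remove [sselg] add [olc,rqwrs,sgg] -> 13 lines: rzeqn fxypd rxhk ahzy mjq xgn olc rqwrs sgg bap sfpjx eriby qbgfi
Hunk 3: at line 5 remove [olc] add [fua] -> 13 lines: rzeqn fxypd rxhk ahzy mjq xgn fua rqwrs sgg bap sfpjx eriby qbgfi
Final line count: 13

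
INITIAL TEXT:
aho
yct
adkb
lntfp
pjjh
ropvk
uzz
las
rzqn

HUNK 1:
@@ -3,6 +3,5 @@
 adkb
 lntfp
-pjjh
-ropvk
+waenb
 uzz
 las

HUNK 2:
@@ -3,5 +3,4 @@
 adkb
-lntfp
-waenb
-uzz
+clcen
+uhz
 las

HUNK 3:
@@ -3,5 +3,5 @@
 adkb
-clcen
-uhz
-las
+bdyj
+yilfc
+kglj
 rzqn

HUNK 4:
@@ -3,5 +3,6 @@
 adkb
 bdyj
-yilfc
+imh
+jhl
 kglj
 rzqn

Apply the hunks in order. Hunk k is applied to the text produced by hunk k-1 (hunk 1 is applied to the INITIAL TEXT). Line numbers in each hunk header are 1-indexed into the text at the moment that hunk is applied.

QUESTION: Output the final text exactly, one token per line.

Hunk 1: at line 3 remove [pjjh,ropvk] add [waenb] -> 8 lines: aho yct adkb lntfp waenb uzz las rzqn
Hunk 2: at line 3 remove [lntfp,waenb,uzz] add [clcen,uhz] -> 7 lines: aho yct adkb clcen uhz las rzqn
Hunk 3: at line 3 remove [clcen,uhz,las] add [bdyj,yilfc,kglj] -> 7 lines: aho yct adkb bdyj yilfc kglj rzqn
Hunk 4: at line 3 remove [yilfc] add [imh,jhl] -> 8 lines: aho yct adkb bdyj imh jhl kglj rzqn

Answer: aho
yct
adkb
bdyj
imh
jhl
kglj
rzqn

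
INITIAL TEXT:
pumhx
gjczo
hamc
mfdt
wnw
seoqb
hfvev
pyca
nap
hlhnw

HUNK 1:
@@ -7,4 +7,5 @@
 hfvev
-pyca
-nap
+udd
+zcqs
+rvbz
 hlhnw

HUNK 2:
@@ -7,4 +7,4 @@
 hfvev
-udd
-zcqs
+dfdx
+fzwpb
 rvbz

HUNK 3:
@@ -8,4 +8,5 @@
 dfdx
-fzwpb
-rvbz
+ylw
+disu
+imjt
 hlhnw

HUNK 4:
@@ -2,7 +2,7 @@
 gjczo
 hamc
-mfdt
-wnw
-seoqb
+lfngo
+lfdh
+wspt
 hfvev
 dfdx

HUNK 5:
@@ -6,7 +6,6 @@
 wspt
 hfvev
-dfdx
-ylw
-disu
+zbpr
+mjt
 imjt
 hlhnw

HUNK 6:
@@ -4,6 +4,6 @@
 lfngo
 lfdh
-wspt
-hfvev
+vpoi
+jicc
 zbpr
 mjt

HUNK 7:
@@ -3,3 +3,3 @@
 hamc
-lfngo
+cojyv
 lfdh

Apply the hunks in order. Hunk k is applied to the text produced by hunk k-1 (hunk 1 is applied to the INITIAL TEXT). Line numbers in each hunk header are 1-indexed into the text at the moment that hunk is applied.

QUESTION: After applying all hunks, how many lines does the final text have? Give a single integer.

Hunk 1: at line 7 remove [pyca,nap] add [udd,zcqs,rvbz] -> 11 lines: pumhx gjczo hamc mfdt wnw seoqb hfvev udd zcqs rvbz hlhnw
Hunk 2: at line 7 remove [udd,zcqs] add [dfdx,fzwpb] -> 11 lines: pumhx gjczo hamc mfdt wnw seoqb hfvev dfdx fzwpb rvbz hlhnw
Hunk 3: at line 8 remove [fzwpb,rvbz] add [ylw,disu,imjt] -> 12 lines: pumhx gjczo hamc mfdt wnw seoqb hfvev dfdx ylw disu imjt hlhnw
Hunk 4: at line 2 remove [mfdt,wnw,seoqb] add [lfngo,lfdh,wspt] -> 12 lines: pumhx gjczo hamc lfngo lfdh wspt hfvev dfdx ylw disu imjt hlhnw
Hunk 5: at line 6 remove [dfdx,ylw,disu] add [zbpr,mjt] -> 11 lines: pumhx gjczo hamc lfngo lfdh wspt hfvev zbpr mjt imjt hlhnw
Hunk 6: at line 4 remove [wspt,hfvev] add [vpoi,jicc] -> 11 lines: pumhx gjczo hamc lfngo lfdh vpoi jicc zbpr mjt imjt hlhnw
Hunk 7: at line 3 remove [lfngo] add [cojyv] -> 11 lines: pumhx gjczo hamc cojyv lfdh vpoi jicc zbpr mjt imjt hlhnw
Final line count: 11

Answer: 11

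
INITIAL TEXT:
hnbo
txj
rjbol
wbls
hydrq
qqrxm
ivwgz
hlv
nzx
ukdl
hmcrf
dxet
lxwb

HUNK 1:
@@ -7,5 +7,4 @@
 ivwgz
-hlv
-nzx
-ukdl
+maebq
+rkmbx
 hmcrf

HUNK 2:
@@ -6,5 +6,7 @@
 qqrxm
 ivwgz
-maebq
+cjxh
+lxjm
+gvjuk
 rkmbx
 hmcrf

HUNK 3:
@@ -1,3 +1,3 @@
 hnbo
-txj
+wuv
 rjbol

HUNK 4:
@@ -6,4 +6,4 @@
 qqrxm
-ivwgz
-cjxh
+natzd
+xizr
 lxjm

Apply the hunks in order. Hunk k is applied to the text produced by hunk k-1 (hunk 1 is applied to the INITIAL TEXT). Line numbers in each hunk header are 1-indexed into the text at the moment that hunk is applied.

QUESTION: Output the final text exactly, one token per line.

Answer: hnbo
wuv
rjbol
wbls
hydrq
qqrxm
natzd
xizr
lxjm
gvjuk
rkmbx
hmcrf
dxet
lxwb

Derivation:
Hunk 1: at line 7 remove [hlv,nzx,ukdl] add [maebq,rkmbx] -> 12 lines: hnbo txj rjbol wbls hydrq qqrxm ivwgz maebq rkmbx hmcrf dxet lxwb
Hunk 2: at line 6 remove [maebq] add [cjxh,lxjm,gvjuk] -> 14 lines: hnbo txj rjbol wbls hydrq qqrxm ivwgz cjxh lxjm gvjuk rkmbx hmcrf dxet lxwb
Hunk 3: at line 1 remove [txj] add [wuv] -> 14 lines: hnbo wuv rjbol wbls hydrq qqrxm ivwgz cjxh lxjm gvjuk rkmbx hmcrf dxet lxwb
Hunk 4: at line 6 remove [ivwgz,cjxh] add [natzd,xizr] -> 14 lines: hnbo wuv rjbol wbls hydrq qqrxm natzd xizr lxjm gvjuk rkmbx hmcrf dxet lxwb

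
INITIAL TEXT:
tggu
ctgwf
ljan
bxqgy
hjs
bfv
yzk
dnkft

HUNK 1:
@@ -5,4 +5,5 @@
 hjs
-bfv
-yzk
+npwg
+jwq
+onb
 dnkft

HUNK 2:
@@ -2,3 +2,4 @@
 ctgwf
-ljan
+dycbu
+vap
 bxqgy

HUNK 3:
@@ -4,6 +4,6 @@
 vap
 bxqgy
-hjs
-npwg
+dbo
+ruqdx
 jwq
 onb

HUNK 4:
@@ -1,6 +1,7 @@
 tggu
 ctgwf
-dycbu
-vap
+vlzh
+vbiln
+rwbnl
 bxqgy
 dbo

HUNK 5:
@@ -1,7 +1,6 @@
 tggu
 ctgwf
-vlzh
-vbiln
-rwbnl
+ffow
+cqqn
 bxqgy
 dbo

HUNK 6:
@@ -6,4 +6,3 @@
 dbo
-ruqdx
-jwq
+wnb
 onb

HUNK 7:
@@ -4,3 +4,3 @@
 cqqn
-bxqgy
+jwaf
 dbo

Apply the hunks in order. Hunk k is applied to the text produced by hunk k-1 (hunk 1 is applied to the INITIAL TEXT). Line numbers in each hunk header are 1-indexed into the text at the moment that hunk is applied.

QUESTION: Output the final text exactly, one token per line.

Answer: tggu
ctgwf
ffow
cqqn
jwaf
dbo
wnb
onb
dnkft

Derivation:
Hunk 1: at line 5 remove [bfv,yzk] add [npwg,jwq,onb] -> 9 lines: tggu ctgwf ljan bxqgy hjs npwg jwq onb dnkft
Hunk 2: at line 2 remove [ljan] add [dycbu,vap] -> 10 lines: tggu ctgwf dycbu vap bxqgy hjs npwg jwq onb dnkft
Hunk 3: at line 4 remove [hjs,npwg] add [dbo,ruqdx] -> 10 lines: tggu ctgwf dycbu vap bxqgy dbo ruqdx jwq onb dnkft
Hunk 4: at line 1 remove [dycbu,vap] add [vlzh,vbiln,rwbnl] -> 11 lines: tggu ctgwf vlzh vbiln rwbnl bxqgy dbo ruqdx jwq onb dnkft
Hunk 5: at line 1 remove [vlzh,vbiln,rwbnl] add [ffow,cqqn] -> 10 lines: tggu ctgwf ffow cqqn bxqgy dbo ruqdx jwq onb dnkft
Hunk 6: at line 6 remove [ruqdx,jwq] add [wnb] -> 9 lines: tggu ctgwf ffow cqqn bxqgy dbo wnb onb dnkft
Hunk 7: at line 4 remove [bxqgy] add [jwaf] -> 9 lines: tggu ctgwf ffow cqqn jwaf dbo wnb onb dnkft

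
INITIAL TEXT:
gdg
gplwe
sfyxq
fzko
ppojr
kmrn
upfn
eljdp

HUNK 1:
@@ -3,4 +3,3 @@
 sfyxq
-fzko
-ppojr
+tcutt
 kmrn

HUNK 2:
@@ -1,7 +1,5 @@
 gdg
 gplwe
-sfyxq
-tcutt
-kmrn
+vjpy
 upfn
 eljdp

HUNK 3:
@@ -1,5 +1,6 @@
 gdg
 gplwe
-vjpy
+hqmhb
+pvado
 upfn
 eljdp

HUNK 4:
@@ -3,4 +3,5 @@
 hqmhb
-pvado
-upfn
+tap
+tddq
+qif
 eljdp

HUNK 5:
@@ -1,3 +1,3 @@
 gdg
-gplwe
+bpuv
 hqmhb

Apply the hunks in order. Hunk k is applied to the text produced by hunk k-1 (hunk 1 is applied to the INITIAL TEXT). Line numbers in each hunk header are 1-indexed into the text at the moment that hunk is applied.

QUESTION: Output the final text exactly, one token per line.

Hunk 1: at line 3 remove [fzko,ppojr] add [tcutt] -> 7 lines: gdg gplwe sfyxq tcutt kmrn upfn eljdp
Hunk 2: at line 1 remove [sfyxq,tcutt,kmrn] add [vjpy] -> 5 lines: gdg gplwe vjpy upfn eljdp
Hunk 3: at line 1 remove [vjpy] add [hqmhb,pvado] -> 6 lines: gdg gplwe hqmhb pvado upfn eljdp
Hunk 4: at line 3 remove [pvado,upfn] add [tap,tddq,qif] -> 7 lines: gdg gplwe hqmhb tap tddq qif eljdp
Hunk 5: at line 1 remove [gplwe] add [bpuv] -> 7 lines: gdg bpuv hqmhb tap tddq qif eljdp

Answer: gdg
bpuv
hqmhb
tap
tddq
qif
eljdp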